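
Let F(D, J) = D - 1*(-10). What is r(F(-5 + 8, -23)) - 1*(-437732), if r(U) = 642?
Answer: 438374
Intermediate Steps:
F(D, J) = 10 + D (F(D, J) = D + 10 = 10 + D)
r(F(-5 + 8, -23)) - 1*(-437732) = 642 - 1*(-437732) = 642 + 437732 = 438374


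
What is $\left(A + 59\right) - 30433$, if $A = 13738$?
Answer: $-16636$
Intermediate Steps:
$\left(A + 59\right) - 30433 = \left(13738 + 59\right) - 30433 = 13797 - 30433 = -16636$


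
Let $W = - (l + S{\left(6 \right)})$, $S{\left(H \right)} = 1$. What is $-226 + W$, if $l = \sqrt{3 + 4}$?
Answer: $-227 - \sqrt{7} \approx -229.65$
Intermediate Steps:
$l = \sqrt{7} \approx 2.6458$
$W = -1 - \sqrt{7}$ ($W = - (\sqrt{7} + 1) = - (1 + \sqrt{7}) = -1 - \sqrt{7} \approx -3.6458$)
$-226 + W = -226 - \left(1 + \sqrt{7}\right) = -227 - \sqrt{7}$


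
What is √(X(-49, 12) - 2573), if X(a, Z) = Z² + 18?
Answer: I*√2411 ≈ 49.102*I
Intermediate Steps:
X(a, Z) = 18 + Z²
√(X(-49, 12) - 2573) = √((18 + 12²) - 2573) = √((18 + 144) - 2573) = √(162 - 2573) = √(-2411) = I*√2411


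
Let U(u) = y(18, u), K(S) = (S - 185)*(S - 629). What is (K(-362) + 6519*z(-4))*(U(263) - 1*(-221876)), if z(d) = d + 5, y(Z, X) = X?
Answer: 121864566844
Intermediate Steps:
z(d) = 5 + d
K(S) = (-629 + S)*(-185 + S) (K(S) = (-185 + S)*(-629 + S) = (-629 + S)*(-185 + S))
U(u) = u
(K(-362) + 6519*z(-4))*(U(263) - 1*(-221876)) = ((116365 + (-362)² - 814*(-362)) + 6519*(5 - 4))*(263 - 1*(-221876)) = ((116365 + 131044 + 294668) + 6519*1)*(263 + 221876) = (542077 + 6519)*222139 = 548596*222139 = 121864566844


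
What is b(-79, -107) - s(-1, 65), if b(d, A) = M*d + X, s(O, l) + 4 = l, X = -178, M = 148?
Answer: -11931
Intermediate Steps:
s(O, l) = -4 + l
b(d, A) = -178 + 148*d (b(d, A) = 148*d - 178 = -178 + 148*d)
b(-79, -107) - s(-1, 65) = (-178 + 148*(-79)) - (-4 + 65) = (-178 - 11692) - 1*61 = -11870 - 61 = -11931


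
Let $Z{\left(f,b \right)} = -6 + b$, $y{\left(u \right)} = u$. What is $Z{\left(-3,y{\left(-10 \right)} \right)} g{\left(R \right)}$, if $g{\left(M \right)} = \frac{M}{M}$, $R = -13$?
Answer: $-16$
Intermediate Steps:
$g{\left(M \right)} = 1$
$Z{\left(-3,y{\left(-10 \right)} \right)} g{\left(R \right)} = \left(-6 - 10\right) 1 = \left(-16\right) 1 = -16$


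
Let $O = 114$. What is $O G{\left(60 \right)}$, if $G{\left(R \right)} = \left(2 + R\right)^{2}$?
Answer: $438216$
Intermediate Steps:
$O G{\left(60 \right)} = 114 \left(2 + 60\right)^{2} = 114 \cdot 62^{2} = 114 \cdot 3844 = 438216$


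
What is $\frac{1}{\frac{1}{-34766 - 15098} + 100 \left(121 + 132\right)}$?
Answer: $\frac{49864}{1261559199} \approx 3.9526 \cdot 10^{-5}$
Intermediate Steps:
$\frac{1}{\frac{1}{-34766 - 15098} + 100 \left(121 + 132\right)} = \frac{1}{\frac{1}{-34766 - 15098} + 100 \cdot 253} = \frac{1}{\frac{1}{-49864} + 25300} = \frac{1}{- \frac{1}{49864} + 25300} = \frac{1}{\frac{1261559199}{49864}} = \frac{49864}{1261559199}$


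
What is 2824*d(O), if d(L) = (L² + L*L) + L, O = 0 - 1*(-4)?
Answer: 101664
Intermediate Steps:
O = 4 (O = 0 + 4 = 4)
d(L) = L + 2*L² (d(L) = (L² + L²) + L = 2*L² + L = L + 2*L²)
2824*d(O) = 2824*(4*(1 + 2*4)) = 2824*(4*(1 + 8)) = 2824*(4*9) = 2824*36 = 101664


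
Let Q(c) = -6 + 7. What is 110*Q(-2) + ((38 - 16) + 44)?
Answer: 176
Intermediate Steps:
Q(c) = 1
110*Q(-2) + ((38 - 16) + 44) = 110*1 + ((38 - 16) + 44) = 110 + (22 + 44) = 110 + 66 = 176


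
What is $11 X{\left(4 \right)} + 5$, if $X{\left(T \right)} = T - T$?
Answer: $5$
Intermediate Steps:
$X{\left(T \right)} = 0$
$11 X{\left(4 \right)} + 5 = 11 \cdot 0 + 5 = 0 + 5 = 5$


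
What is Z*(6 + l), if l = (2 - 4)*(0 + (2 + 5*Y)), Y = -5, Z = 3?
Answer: 156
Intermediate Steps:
l = 46 (l = (2 - 4)*(0 + (2 + 5*(-5))) = -2*(0 + (2 - 25)) = -2*(0 - 23) = -2*(-23) = 46)
Z*(6 + l) = 3*(6 + 46) = 3*52 = 156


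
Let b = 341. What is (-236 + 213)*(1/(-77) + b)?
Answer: -603888/77 ≈ -7842.7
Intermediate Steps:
(-236 + 213)*(1/(-77) + b) = (-236 + 213)*(1/(-77) + 341) = -23*(-1/77 + 341) = -23*26256/77 = -603888/77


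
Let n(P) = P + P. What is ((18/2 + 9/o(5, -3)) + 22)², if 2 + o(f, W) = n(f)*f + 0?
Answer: 249001/256 ≈ 972.66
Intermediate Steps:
n(P) = 2*P
o(f, W) = -2 + 2*f² (o(f, W) = -2 + ((2*f)*f + 0) = -2 + (2*f² + 0) = -2 + 2*f²)
((18/2 + 9/o(5, -3)) + 22)² = ((18/2 + 9/(-2 + 2*5²)) + 22)² = ((18*(½) + 9/(-2 + 2*25)) + 22)² = ((9 + 9/(-2 + 50)) + 22)² = ((9 + 9/48) + 22)² = ((9 + 9*(1/48)) + 22)² = ((9 + 3/16) + 22)² = (147/16 + 22)² = (499/16)² = 249001/256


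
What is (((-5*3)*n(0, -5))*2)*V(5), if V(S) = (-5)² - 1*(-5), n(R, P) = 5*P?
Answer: 22500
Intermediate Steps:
V(S) = 30 (V(S) = 25 + 5 = 30)
(((-5*3)*n(0, -5))*2)*V(5) = (((-5*3)*(5*(-5)))*2)*30 = (-15*(-25)*2)*30 = (375*2)*30 = 750*30 = 22500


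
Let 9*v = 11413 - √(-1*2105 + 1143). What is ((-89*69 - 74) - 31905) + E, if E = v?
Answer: -331667/9 - I*√962/9 ≈ -36852.0 - 3.4462*I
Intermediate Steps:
v = 11413/9 - I*√962/9 (v = (11413 - √(-1*2105 + 1143))/9 = (11413 - √(-2105 + 1143))/9 = (11413 - √(-962))/9 = (11413 - I*√962)/9 = 11413/9 - I*√962/9 ≈ 1268.1 - 3.4462*I)
E = 11413/9 - I*√962/9 ≈ 1268.1 - 3.4462*I
((-89*69 - 74) - 31905) + E = ((-89*69 - 74) - 31905) + (11413/9 - I*√962/9) = ((-6141 - 74) - 31905) + (11413/9 - I*√962/9) = (-6215 - 31905) + (11413/9 - I*√962/9) = -38120 + (11413/9 - I*√962/9) = -331667/9 - I*√962/9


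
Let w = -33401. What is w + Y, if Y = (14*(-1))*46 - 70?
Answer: -34115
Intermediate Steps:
Y = -714 (Y = -14*46 - 70 = -644 - 70 = -714)
w + Y = -33401 - 714 = -34115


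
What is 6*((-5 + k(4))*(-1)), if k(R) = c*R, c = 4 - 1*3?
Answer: 6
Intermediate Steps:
c = 1 (c = 4 - 3 = 1)
k(R) = R (k(R) = 1*R = R)
6*((-5 + k(4))*(-1)) = 6*((-5 + 4)*(-1)) = 6*(-1*(-1)) = 6*1 = 6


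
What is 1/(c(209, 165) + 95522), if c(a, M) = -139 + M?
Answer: 1/95548 ≈ 1.0466e-5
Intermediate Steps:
1/(c(209, 165) + 95522) = 1/((-139 + 165) + 95522) = 1/(26 + 95522) = 1/95548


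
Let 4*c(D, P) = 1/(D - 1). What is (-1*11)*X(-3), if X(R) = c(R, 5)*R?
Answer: -33/16 ≈ -2.0625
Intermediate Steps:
c(D, P) = 1/(4*(-1 + D)) (c(D, P) = 1/(4*(D - 1)) = 1/(4*(-1 + D)))
X(R) = R/(4*(-1 + R)) (X(R) = (1/(4*(-1 + R)))*R = R/(4*(-1 + R)))
(-1*11)*X(-3) = (-1*11)*((¼)*(-3)/(-1 - 3)) = -11*(-3)/(4*(-4)) = -11*(-3)*(-1)/(4*4) = -11*3/16 = -33/16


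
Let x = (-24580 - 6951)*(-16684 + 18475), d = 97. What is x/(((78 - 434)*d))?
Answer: 56472021/34532 ≈ 1635.4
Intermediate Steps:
x = -56472021 (x = -31531*1791 = -56472021)
x/(((78 - 434)*d)) = -56472021*1/(97*(78 - 434)) = -56472021/((-356*97)) = -56472021/(-34532) = -56472021*(-1/34532) = 56472021/34532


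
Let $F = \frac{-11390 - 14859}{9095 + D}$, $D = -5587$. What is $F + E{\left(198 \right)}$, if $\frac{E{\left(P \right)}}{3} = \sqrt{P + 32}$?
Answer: $- \frac{26249}{3508} + 3 \sqrt{230} \approx 38.015$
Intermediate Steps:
$E{\left(P \right)} = 3 \sqrt{32 + P}$ ($E{\left(P \right)} = 3 \sqrt{P + 32} = 3 \sqrt{32 + P}$)
$F = - \frac{26249}{3508}$ ($F = \frac{-11390 - 14859}{9095 - 5587} = - \frac{26249}{3508} \approx -7.4826$)
$F + E{\left(198 \right)} = - \frac{26249}{3508} + 3 \sqrt{32 + 198} = - \frac{26249}{3508} + 3 \sqrt{230}$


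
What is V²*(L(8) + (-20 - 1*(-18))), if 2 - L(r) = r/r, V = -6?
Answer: -36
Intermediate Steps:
L(r) = 1 (L(r) = 2 - r/r = 2 - 1*1 = 2 - 1 = 1)
V²*(L(8) + (-20 - 1*(-18))) = (-6)²*(1 + (-20 - 1*(-18))) = 36*(1 + (-20 + 18)) = 36*(1 - 2) = 36*(-1) = -36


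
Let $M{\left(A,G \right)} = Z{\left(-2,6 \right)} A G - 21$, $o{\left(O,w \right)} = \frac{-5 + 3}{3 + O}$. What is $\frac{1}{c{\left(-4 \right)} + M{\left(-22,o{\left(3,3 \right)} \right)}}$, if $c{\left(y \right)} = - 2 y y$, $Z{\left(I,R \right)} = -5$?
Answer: $- \frac{3}{269} \approx -0.011152$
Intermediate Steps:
$o{\left(O,w \right)} = - \frac{2}{3 + O}$
$M{\left(A,G \right)} = -21 - 5 A G$ ($M{\left(A,G \right)} = - 5 A G - 21 = -21 - 5 A G$)
$c{\left(y \right)} = - 2 y^{2}$
$\frac{1}{c{\left(-4 \right)} + M{\left(-22,o{\left(3,3 \right)} \right)}} = \frac{1}{- 2 \left(-4\right)^{2} - \left(21 - 110 \left(- \frac{2}{3 + 3}\right)\right)} = \frac{1}{\left(-2\right) 16 - \left(21 - 110 \left(- \frac{2}{6}\right)\right)} = \frac{1}{-32 - \left(21 - 110 \left(\left(-2\right) \frac{1}{6}\right)\right)} = \frac{1}{-32 - \left(21 - - \frac{110}{3}\right)} = \frac{1}{-32 - \frac{173}{3}} = \frac{1}{- \frac{269}{3}} = - \frac{3}{269}$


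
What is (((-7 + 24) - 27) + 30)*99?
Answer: 1980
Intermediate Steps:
(((-7 + 24) - 27) + 30)*99 = ((17 - 27) + 30)*99 = (-10 + 30)*99 = 20*99 = 1980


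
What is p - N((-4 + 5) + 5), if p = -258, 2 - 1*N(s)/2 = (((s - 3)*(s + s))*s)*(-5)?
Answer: -2422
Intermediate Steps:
N(s) = 4 + 20*s²*(-3 + s) (N(s) = 4 - 2*((s - 3)*(s + s))*s*(-5) = 4 - 2*((-3 + s)*(2*s))*s*(-5) = 4 - 2*(2*s*(-3 + s))*s*(-5) = 4 - 2*2*s²*(-3 + s)*(-5) = 4 - (-20)*s²*(-3 + s) = 4 + 20*s²*(-3 + s))
p - N((-4 + 5) + 5) = -258 - (4 - 60*((-4 + 5) + 5)² + 20*((-4 + 5) + 5)³) = -258 - (4 - 60*(1 + 5)² + 20*(1 + 5)³) = -258 - (4 - 60*6² + 20*6³) = -258 - (4 - 60*36 + 20*216) = -258 - (4 - 2160 + 4320) = -258 - 1*2164 = -258 - 2164 = -2422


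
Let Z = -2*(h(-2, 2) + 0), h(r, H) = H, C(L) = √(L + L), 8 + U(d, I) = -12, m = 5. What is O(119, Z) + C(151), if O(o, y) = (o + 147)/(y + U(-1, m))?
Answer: -133/12 + √302 ≈ 6.2948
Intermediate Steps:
U(d, I) = -20 (U(d, I) = -8 - 12 = -20)
C(L) = √2*√L (C(L) = √(2*L) = √2*√L)
Z = -4 (Z = -2*(2 + 0) = -2*2 = -4)
O(o, y) = (147 + o)/(-20 + y) (O(o, y) = (o + 147)/(y - 20) = (147 + o)/(-20 + y))
O(119, Z) + C(151) = (147 + 119)/(-20 - 4) + √2*√151 = 266/(-24) + √302 = -1/24*266 + √302 = -133/12 + √302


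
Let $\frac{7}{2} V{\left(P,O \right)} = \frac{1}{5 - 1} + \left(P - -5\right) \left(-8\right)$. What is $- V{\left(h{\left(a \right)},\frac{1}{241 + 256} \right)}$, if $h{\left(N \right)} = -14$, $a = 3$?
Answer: $- \frac{289}{14} \approx -20.643$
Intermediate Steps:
$V{\left(P,O \right)} = - \frac{159}{14} - \frac{16 P}{7}$ ($V{\left(P,O \right)} = \frac{2 \left(\frac{1}{5 - 1} + \left(P - -5\right) \left(-8\right)\right)}{7} = \frac{2 \left(\frac{1}{4} + \left(P + 5\right) \left(-8\right)\right)}{7} = \frac{2 \left(\frac{1}{4} + \left(5 + P\right) \left(-8\right)\right)}{7} = \frac{2 \left(\frac{1}{4} - \left(40 + 8 P\right)\right)}{7} = \frac{2 \left(- \frac{159}{4} - 8 P\right)}{7} = - \frac{159}{14} - \frac{16 P}{7}$)
$- V{\left(h{\left(a \right)},\frac{1}{241 + 256} \right)} = - (- \frac{159}{14} - -32) = - (- \frac{159}{14} + 32) = \left(-1\right) \frac{289}{14} = - \frac{289}{14}$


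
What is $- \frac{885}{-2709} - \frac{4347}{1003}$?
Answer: $- \frac{3629456}{905709} \approx -4.0073$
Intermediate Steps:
$- \frac{885}{-2709} - \frac{4347}{1003} = \left(-885\right) \left(- \frac{1}{2709}\right) - \frac{4347}{1003} = \frac{295}{903} - \frac{4347}{1003} = - \frac{3629456}{905709}$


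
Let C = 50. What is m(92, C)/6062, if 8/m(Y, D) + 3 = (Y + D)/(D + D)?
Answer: -200/239449 ≈ -0.00083525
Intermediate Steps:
m(Y, D) = 8/(-3 + (D + Y)/(2*D)) (m(Y, D) = 8/(-3 + (Y + D)/(D + D)) = 8/(-3 + (D + Y)/((2*D))) = 8/(-3 + (D + Y)*(1/(2*D))) = 8/(-3 + (D + Y)/(2*D)))
m(92, C)/6062 = -16*50/(-1*92 + 5*50)/6062 = -16*50/(-92 + 250)*(1/6062) = -16*50/158*(1/6062) = -16*50*1/158*(1/6062) = -400/79*1/6062 = -200/239449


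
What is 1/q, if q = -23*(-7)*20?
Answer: 1/3220 ≈ 0.00031056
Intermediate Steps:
q = 3220 (q = -23*(-7)*20 = 161*20 = 3220)
1/q = 1/3220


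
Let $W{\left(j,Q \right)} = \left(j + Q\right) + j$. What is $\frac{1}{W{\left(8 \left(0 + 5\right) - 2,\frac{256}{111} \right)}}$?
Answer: $\frac{111}{8692} \approx 0.01277$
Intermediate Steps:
$W{\left(j,Q \right)} = Q + 2 j$ ($W{\left(j,Q \right)} = \left(Q + j\right) + j = Q + 2 j$)
$\frac{1}{W{\left(8 \left(0 + 5\right) - 2,\frac{256}{111} \right)}} = \frac{1}{\frac{256}{111} + 2 \left(8 \left(0 + 5\right) - 2\right)} = \frac{1}{256 \cdot \frac{1}{111} + 2 \left(8 \cdot 5 - 2\right)} = \frac{1}{\frac{256}{111} + 2 \left(40 - 2\right)} = \frac{1}{\frac{256}{111} + 2 \cdot 38} = \frac{1}{\frac{256}{111} + 76} = \frac{1}{\frac{8692}{111}} = \frac{111}{8692}$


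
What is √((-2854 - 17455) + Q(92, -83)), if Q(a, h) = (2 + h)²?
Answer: 2*I*√3437 ≈ 117.25*I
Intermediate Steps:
√((-2854 - 17455) + Q(92, -83)) = √((-2854 - 17455) + (2 - 83)²) = √(-20309 + (-81)²) = √(-20309 + 6561) = √(-13748) = 2*I*√3437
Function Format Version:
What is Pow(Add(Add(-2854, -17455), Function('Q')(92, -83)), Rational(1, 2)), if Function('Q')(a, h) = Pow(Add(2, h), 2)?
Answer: Mul(2, I, Pow(3437, Rational(1, 2))) ≈ Mul(117.25, I)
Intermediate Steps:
Pow(Add(Add(-2854, -17455), Function('Q')(92, -83)), Rational(1, 2)) = Pow(Add(Add(-2854, -17455), Pow(Add(2, -83), 2)), Rational(1, 2)) = Pow(Add(-20309, Pow(-81, 2)), Rational(1, 2)) = Pow(Add(-20309, 6561), Rational(1, 2)) = Pow(-13748, Rational(1, 2)) = Mul(2, I, Pow(3437, Rational(1, 2)))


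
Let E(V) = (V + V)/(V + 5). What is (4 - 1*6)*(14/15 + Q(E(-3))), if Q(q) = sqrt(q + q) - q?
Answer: -118/15 - 2*I*sqrt(6) ≈ -7.8667 - 4.899*I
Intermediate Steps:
E(V) = 2*V/(5 + V) (E(V) = (2*V)/(5 + V) = 2*V/(5 + V))
Q(q) = -q + sqrt(2)*sqrt(q) (Q(q) = sqrt(2*q) - q = sqrt(2)*sqrt(q) - q = -q + sqrt(2)*sqrt(q))
(4 - 1*6)*(14/15 + Q(E(-3))) = (4 - 1*6)*(14/15 + (-2*(-3)/(5 - 3) + sqrt(2)*sqrt(2*(-3)/(5 - 3)))) = (4 - 6)*(14*(1/15) + (-2*(-3)/2 + sqrt(2)*sqrt(2*(-3)/2))) = -2*(14/15 + (-2*(-3)/2 + sqrt(2)*sqrt(2*(-3)*(1/2)))) = -2*(14/15 + (-1*(-3) + sqrt(2)*sqrt(-3))) = -2*(14/15 + (3 + sqrt(2)*(I*sqrt(3)))) = -2*(14/15 + (3 + I*sqrt(6))) = -2*(59/15 + I*sqrt(6)) = -118/15 - 2*I*sqrt(6)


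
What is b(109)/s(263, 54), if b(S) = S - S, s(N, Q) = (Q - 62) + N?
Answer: 0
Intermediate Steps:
s(N, Q) = -62 + N + Q (s(N, Q) = (-62 + Q) + N = -62 + N + Q)
b(S) = 0
b(109)/s(263, 54) = 0/(-62 + 263 + 54) = 0/255 = 0*(1/255) = 0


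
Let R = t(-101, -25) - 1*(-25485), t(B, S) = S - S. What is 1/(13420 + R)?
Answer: 1/38905 ≈ 2.5704e-5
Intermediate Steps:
t(B, S) = 0
R = 25485 (R = 0 - 1*(-25485) = 0 + 25485 = 25485)
1/(13420 + R) = 1/(13420 + 25485) = 1/38905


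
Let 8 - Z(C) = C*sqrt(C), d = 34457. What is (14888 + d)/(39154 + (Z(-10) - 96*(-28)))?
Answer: 8260353/7005694 - 9869*I*sqrt(10)/35028470 ≈ 1.1791 - 0.00089095*I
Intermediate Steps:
Z(C) = 8 - C**(3/2) (Z(C) = 8 - C*sqrt(C) = 8 - C**(3/2))
(14888 + d)/(39154 + (Z(-10) - 96*(-28))) = (14888 + 34457)/(39154 + ((8 - (-10)**(3/2)) - 96*(-28))) = 49345/(39154 + ((8 - (-10)*I*sqrt(10)) + 2688)) = 49345/(39154 + ((8 + 10*I*sqrt(10)) + 2688)) = 49345/(39154 + (2696 + 10*I*sqrt(10))) = 49345/(41850 + 10*I*sqrt(10))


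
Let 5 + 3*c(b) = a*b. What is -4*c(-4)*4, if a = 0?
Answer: 80/3 ≈ 26.667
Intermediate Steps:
c(b) = -5/3 (c(b) = -5/3 + (0*b)/3 = -5/3 + (⅓)*0 = -5/3 + 0 = -5/3)
-4*c(-4)*4 = -4*(-5/3)*4 = (20/3)*4 = 80/3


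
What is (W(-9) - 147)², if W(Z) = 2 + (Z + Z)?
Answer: 26569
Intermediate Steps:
W(Z) = 2 + 2*Z
(W(-9) - 147)² = ((2 + 2*(-9)) - 147)² = ((2 - 18) - 147)² = (-16 - 147)² = (-163)² = 26569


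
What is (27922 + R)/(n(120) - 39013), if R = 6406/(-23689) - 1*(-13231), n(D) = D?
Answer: -974867011/921336277 ≈ -1.0581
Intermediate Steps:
R = 313422753/23689 (R = 6406*(-1/23689) + 13231 = -6406/23689 + 13231 = 313422753/23689 ≈ 13231.)
(27922 + R)/(n(120) - 39013) = (27922 + 313422753/23689)/(120 - 39013) = (974867011/23689)/(-38893) = (974867011/23689)*(-1/38893) = -974867011/921336277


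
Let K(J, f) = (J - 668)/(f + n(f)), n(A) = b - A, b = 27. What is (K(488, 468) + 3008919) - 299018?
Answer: 8129683/3 ≈ 2.7099e+6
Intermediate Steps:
n(A) = 27 - A
K(J, f) = -668/27 + J/27 (K(J, f) = (J - 668)/(f + (27 - f)) = (-668 + J)/27 = (-668 + J)*(1/27) = -668/27 + J/27)
(K(488, 468) + 3008919) - 299018 = ((-668/27 + (1/27)*488) + 3008919) - 299018 = ((-668/27 + 488/27) + 3008919) - 299018 = (-20/3 + 3008919) - 299018 = 9026737/3 - 299018 = 8129683/3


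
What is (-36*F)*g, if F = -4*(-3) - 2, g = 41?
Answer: -14760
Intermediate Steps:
F = 10 (F = 12 - 2 = 10)
(-36*F)*g = -36*10*41 = -360*41 = -14760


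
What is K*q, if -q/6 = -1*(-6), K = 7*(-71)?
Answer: 17892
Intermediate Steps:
K = -497
q = -36 (q = -(-6)*(-6) = -6*6 = -36)
K*q = -497*(-36) = 17892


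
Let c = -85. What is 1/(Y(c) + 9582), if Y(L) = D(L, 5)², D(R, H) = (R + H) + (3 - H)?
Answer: 1/16306 ≈ 6.1327e-5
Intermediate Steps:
D(R, H) = 3 + R (D(R, H) = (H + R) + (3 - H) = 3 + R)
Y(L) = (3 + L)²
1/(Y(c) + 9582) = 1/((3 - 85)² + 9582) = 1/((-82)² + 9582) = 1/(6724 + 9582) = 1/16306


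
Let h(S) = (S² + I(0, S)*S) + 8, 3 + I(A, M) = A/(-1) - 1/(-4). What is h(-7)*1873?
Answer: 571265/4 ≈ 1.4282e+5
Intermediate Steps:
I(A, M) = -11/4 - A (I(A, M) = -3 + (A/(-1) - 1/(-4)) = -3 + (A*(-1) - 1*(-¼)) = -3 + (-A + ¼) = -3 + (¼ - A) = -11/4 - A)
h(S) = 8 + S² - 11*S/4 (h(S) = (S² + (-11/4 - 1*0)*S) + 8 = (S² + (-11/4 + 0)*S) + 8 = (S² - 11*S/4) + 8 = 8 + S² - 11*S/4)
h(-7)*1873 = (8 + (-7)² - 11/4*(-7))*1873 = (8 + 49 + 77/4)*1873 = (305/4)*1873 = 571265/4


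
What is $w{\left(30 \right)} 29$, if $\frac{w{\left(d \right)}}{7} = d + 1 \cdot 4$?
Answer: $6902$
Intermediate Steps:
$w{\left(d \right)} = 28 + 7 d$ ($w{\left(d \right)} = 7 \left(d + 1 \cdot 4\right) = 7 \left(d + 4\right) = 7 \left(4 + d\right) = 28 + 7 d$)
$w{\left(30 \right)} 29 = \left(28 + 7 \cdot 30\right) 29 = \left(28 + 210\right) 29 = 238 \cdot 29 = 6902$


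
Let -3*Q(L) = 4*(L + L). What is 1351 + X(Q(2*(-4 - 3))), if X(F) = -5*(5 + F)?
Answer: 3418/3 ≈ 1139.3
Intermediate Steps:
Q(L) = -8*L/3 (Q(L) = -4*(L + L)/3 = -4*2*L/3 = -8*L/3)
X(F) = -25 - 5*F
1351 + X(Q(2*(-4 - 3))) = 1351 + (-25 - (-40)*2*(-4 - 3)/3) = 1351 + (-25 - (-40)*2*(-7)/3) = 1351 + (-25 - (-40)*(-14)/3) = 1351 + (-25 - 5*112/3) = 1351 + (-25 - 560/3) = 1351 - 635/3 = 3418/3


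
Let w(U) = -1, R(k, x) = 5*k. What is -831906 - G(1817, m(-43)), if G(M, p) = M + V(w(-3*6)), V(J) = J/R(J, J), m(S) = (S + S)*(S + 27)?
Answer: -4168616/5 ≈ -8.3372e+5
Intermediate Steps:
m(S) = 2*S*(27 + S) (m(S) = (2*S)*(27 + S) = 2*S*(27 + S))
V(J) = ⅕ (V(J) = J/((5*J)) = J*(1/(5*J)) = ⅕)
G(M, p) = ⅕ + M (G(M, p) = M + ⅕ = ⅕ + M)
-831906 - G(1817, m(-43)) = -831906 - (⅕ + 1817) = -831906 - 1*9086/5 = -831906 - 9086/5 = -4168616/5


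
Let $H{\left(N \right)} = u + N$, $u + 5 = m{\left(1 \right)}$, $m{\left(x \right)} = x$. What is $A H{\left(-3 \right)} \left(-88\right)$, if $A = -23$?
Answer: $-14168$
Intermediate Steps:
$u = -4$ ($u = -5 + 1 = -4$)
$H{\left(N \right)} = -4 + N$
$A H{\left(-3 \right)} \left(-88\right) = - 23 \left(-4 - 3\right) \left(-88\right) = \left(-23\right) \left(-7\right) \left(-88\right) = 161 \left(-88\right) = -14168$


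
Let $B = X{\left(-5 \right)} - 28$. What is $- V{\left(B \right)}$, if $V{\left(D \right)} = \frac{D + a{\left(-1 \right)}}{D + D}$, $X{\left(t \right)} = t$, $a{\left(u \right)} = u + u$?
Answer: $- \frac{35}{66} \approx -0.5303$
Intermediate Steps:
$a{\left(u \right)} = 2 u$
$B = -33$ ($B = -5 - 28 = -33$)
$V{\left(D \right)} = \frac{-2 + D}{2 D}$ ($V{\left(D \right)} = \frac{D + 2 \left(-1\right)}{D + D} = \frac{D - 2}{2 D} = \left(-2 + D\right) \frac{1}{2 D} = \frac{-2 + D}{2 D}$)
$- V{\left(B \right)} = - \frac{-2 - 33}{2 \left(-33\right)} = - \frac{\left(-1\right) \left(-35\right)}{2 \cdot 33} = \left(-1\right) \frac{35}{66} = - \frac{35}{66}$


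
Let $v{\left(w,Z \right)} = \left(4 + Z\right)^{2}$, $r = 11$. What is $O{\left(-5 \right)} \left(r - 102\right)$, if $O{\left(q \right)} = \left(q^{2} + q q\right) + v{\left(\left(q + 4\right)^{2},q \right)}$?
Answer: $-4641$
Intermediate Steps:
$O{\left(q \right)} = \left(4 + q\right)^{2} + 2 q^{2}$ ($O{\left(q \right)} = \left(q^{2} + q q\right) + \left(4 + q\right)^{2} = \left(q^{2} + q^{2}\right) + \left(4 + q\right)^{2} = 2 q^{2} + \left(4 + q\right)^{2} = \left(4 + q\right)^{2} + 2 q^{2}$)
$O{\left(-5 \right)} \left(r - 102\right) = \left(\left(4 - 5\right)^{2} + 2 \left(-5\right)^{2}\right) \left(11 - 102\right) = \left(\left(-1\right)^{2} + 2 \cdot 25\right) \left(-91\right) = \left(1 + 50\right) \left(-91\right) = 51 \left(-91\right) = -4641$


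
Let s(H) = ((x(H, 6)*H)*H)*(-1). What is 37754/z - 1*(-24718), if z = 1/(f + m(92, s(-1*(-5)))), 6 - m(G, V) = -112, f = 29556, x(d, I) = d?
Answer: 1120336914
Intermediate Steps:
s(H) = -H**3 (s(H) = ((H*H)*H)*(-1) = (H**2*H)*(-1) = H**3*(-1) = -H**3)
m(G, V) = 118 (m(G, V) = 6 - 1*(-112) = 6 + 112 = 118)
z = 1/29674 (z = 1/(29556 + 118) = 1/29674 ≈ 3.3700e-5)
37754/z - 1*(-24718) = 37754/(1/29674) - 1*(-24718) = 37754*29674 + 24718 = 1120312196 + 24718 = 1120336914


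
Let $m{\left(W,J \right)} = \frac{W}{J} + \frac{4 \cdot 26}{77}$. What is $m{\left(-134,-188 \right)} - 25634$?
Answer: $- \frac{185523957}{7238} \approx -25632.0$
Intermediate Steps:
$m{\left(W,J \right)} = \frac{104}{77} + \frac{W}{J}$ ($m{\left(W,J \right)} = \frac{W}{J} + 104 \cdot \frac{1}{77} = \frac{W}{J} + \frac{104}{77} = \frac{104}{77} + \frac{W}{J}$)
$m{\left(-134,-188 \right)} - 25634 = \left(\frac{104}{77} - \frac{134}{-188}\right) - 25634 = \left(\frac{104}{77} - - \frac{67}{94}\right) - 25634 = \left(\frac{104}{77} + \frac{67}{94}\right) - 25634 = \frac{14935}{7238} - 25634 = - \frac{185523957}{7238}$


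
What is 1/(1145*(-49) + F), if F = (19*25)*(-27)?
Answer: -1/68930 ≈ -1.4507e-5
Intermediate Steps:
F = -12825 (F = 475*(-27) = -12825)
1/(1145*(-49) + F) = 1/(1145*(-49) - 12825) = 1/(-56105 - 12825) = 1/(-68930) = -1/68930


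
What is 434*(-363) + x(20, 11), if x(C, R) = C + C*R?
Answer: -157302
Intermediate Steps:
434*(-363) + x(20, 11) = 434*(-363) + 20*(1 + 11) = -157542 + 20*12 = -157542 + 240 = -157302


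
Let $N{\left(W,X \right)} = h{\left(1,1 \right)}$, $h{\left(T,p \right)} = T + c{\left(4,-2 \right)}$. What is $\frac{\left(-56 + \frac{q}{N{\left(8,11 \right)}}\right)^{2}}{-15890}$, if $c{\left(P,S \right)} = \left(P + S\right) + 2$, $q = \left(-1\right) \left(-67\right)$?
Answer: $- \frac{45369}{397250} \approx -0.11421$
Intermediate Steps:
$q = 67$
$c{\left(P,S \right)} = 2 + P + S$
$h{\left(T,p \right)} = 4 + T$ ($h{\left(T,p \right)} = T + \left(2 + 4 - 2\right) = T + 4 = 4 + T$)
$N{\left(W,X \right)} = 5$ ($N{\left(W,X \right)} = 4 + 1 = 5$)
$\frac{\left(-56 + \frac{q}{N{\left(8,11 \right)}}\right)^{2}}{-15890} = \frac{\left(-56 + \frac{67}{5}\right)^{2}}{-15890} = \left(-56 + 67 \cdot \frac{1}{5}\right)^{2} \left(- \frac{1}{15890}\right) = \left(-56 + \frac{67}{5}\right)^{2} \left(- \frac{1}{15890}\right) = \left(- \frac{213}{5}\right)^{2} \left(- \frac{1}{15890}\right) = \frac{45369}{25} \left(- \frac{1}{15890}\right) = - \frac{45369}{397250}$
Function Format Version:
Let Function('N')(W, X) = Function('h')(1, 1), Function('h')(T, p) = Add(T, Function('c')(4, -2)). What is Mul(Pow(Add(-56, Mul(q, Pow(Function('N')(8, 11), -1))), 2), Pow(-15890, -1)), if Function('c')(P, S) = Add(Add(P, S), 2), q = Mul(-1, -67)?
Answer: Rational(-45369, 397250) ≈ -0.11421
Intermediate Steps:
q = 67
Function('c')(P, S) = Add(2, P, S)
Function('h')(T, p) = Add(4, T) (Function('h')(T, p) = Add(T, Add(2, 4, -2)) = Add(T, 4) = Add(4, T))
Function('N')(W, X) = 5 (Function('N')(W, X) = Add(4, 1) = 5)
Mul(Pow(Add(-56, Mul(q, Pow(Function('N')(8, 11), -1))), 2), Pow(-15890, -1)) = Mul(Pow(Add(-56, Mul(67, Pow(5, -1))), 2), Pow(-15890, -1)) = Mul(Pow(Add(-56, Mul(67, Rational(1, 5))), 2), Rational(-1, 15890)) = Mul(Pow(Add(-56, Rational(67, 5)), 2), Rational(-1, 15890)) = Mul(Pow(Rational(-213, 5), 2), Rational(-1, 15890)) = Mul(Rational(45369, 25), Rational(-1, 15890)) = Rational(-45369, 397250)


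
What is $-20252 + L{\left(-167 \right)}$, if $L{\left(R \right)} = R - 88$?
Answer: $-20507$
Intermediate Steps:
$L{\left(R \right)} = -88 + R$
$-20252 + L{\left(-167 \right)} = -20252 - 255 = -20507$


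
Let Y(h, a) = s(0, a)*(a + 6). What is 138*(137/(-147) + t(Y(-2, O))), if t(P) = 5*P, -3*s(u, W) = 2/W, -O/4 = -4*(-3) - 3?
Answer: -75256/147 ≈ -511.95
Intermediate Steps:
O = -36 (O = -4*(-4*(-3) - 3) = -4*(12 - 3) = -4*9 = -36)
s(u, W) = -2/(3*W)
Y(h, a) = -2*(6 + a)/(3*a) (Y(h, a) = (-2/(3*a))*(a + 6) = (-2/(3*a))*(6 + a) = -2*(6 + a)/(3*a))
138*(137/(-147) + t(Y(-2, O))) = 138*(137/(-147) + 5*(-⅔ - 4/(-36))) = 138*(137*(-1/147) + 5*(-⅔ - 4*(-1/36))) = 138*(-137/147 + 5*(-⅔ + ⅑)) = 138*(-137/147 + 5*(-5/9)) = 138*(-137/147 - 25/9) = 138*(-1636/441) = -75256/147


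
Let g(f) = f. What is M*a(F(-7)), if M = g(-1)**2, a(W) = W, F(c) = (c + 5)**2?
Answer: 4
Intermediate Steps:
F(c) = (5 + c)**2
M = 1 (M = (-1)**2 = 1)
M*a(F(-7)) = 1*(5 - 7)**2 = 1*(-2)**2 = 1*4 = 4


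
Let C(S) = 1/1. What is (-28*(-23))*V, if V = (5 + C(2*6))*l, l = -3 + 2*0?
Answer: -11592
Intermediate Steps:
C(S) = 1
l = -3 (l = -3 + 0 = -3)
V = -18 (V = (5 + 1)*(-3) = 6*(-3) = -18)
(-28*(-23))*V = -28*(-23)*(-18) = 644*(-18) = -11592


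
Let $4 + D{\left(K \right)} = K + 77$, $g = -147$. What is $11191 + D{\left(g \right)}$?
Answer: $11117$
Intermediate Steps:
$D{\left(K \right)} = 73 + K$ ($D{\left(K \right)} = -4 + \left(K + 77\right) = -4 + \left(77 + K\right) = 73 + K$)
$11191 + D{\left(g \right)} = 11191 + \left(73 - 147\right) = 11191 - 74 = 11117$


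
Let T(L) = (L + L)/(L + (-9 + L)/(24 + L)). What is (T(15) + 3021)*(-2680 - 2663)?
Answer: -3181900761/197 ≈ -1.6152e+7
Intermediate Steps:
T(L) = 2*L/(L + (-9 + L)/(24 + L)) (T(L) = (2*L)/(L + (-9 + L)/(24 + L)) = 2*L/(L + (-9 + L)/(24 + L)))
(T(15) + 3021)*(-2680 - 2663) = (2*15*(24 + 15)/(-9 + 15² + 25*15) + 3021)*(-2680 - 2663) = (2*15*39/(-9 + 225 + 375) + 3021)*(-5343) = (2*15*39/591 + 3021)*(-5343) = (2*15*(1/591)*39 + 3021)*(-5343) = (390/197 + 3021)*(-5343) = (595527/197)*(-5343) = -3181900761/197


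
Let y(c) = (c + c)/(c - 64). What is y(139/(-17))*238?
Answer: 66164/1227 ≈ 53.923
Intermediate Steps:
y(c) = 2*c/(-64 + c) (y(c) = (2*c)/(-64 + c) = 2*c/(-64 + c))
y(139/(-17))*238 = (2*(139/(-17))/(-64 + 139/(-17)))*238 = (2*(139*(-1/17))/(-64 + 139*(-1/17)))*238 = (2*(-139/17)/(-64 - 139/17))*238 = (2*(-139/17)/(-1227/17))*238 = (2*(-139/17)*(-17/1227))*238 = (278/1227)*238 = 66164/1227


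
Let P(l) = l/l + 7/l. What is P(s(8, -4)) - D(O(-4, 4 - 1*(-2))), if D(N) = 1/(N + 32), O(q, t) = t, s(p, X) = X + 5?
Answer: 303/38 ≈ 7.9737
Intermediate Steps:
s(p, X) = 5 + X
P(l) = 1 + 7/l
D(N) = 1/(32 + N)
P(s(8, -4)) - D(O(-4, 4 - 1*(-2))) = (7 + (5 - 4))/(5 - 4) - 1/(32 + (4 - 1*(-2))) = (7 + 1)/1 - 1/(32 + (4 + 2)) = 1*8 - 1/(32 + 6) = 8 - 1/38 = 303/38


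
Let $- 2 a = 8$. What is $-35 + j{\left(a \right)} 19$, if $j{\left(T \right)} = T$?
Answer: $-111$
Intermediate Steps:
$a = -4$ ($a = \left(- \frac{1}{2}\right) 8 = -4$)
$-35 + j{\left(a \right)} 19 = -35 - 76 = -111$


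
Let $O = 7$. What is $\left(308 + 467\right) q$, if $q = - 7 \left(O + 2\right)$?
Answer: $-48825$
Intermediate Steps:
$q = -63$ ($q = - 7 \left(7 + 2\right) = \left(-7\right) 9 = -63$)
$\left(308 + 467\right) q = \left(308 + 467\right) \left(-63\right) = 775 \left(-63\right) = -48825$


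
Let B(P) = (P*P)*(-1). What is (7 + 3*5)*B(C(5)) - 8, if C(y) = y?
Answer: -558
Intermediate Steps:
B(P) = -P**2 (B(P) = P**2*(-1) = -P**2)
(7 + 3*5)*B(C(5)) - 8 = (7 + 3*5)*(-1*5**2) - 8 = (7 + 15)*(-1*25) - 8 = 22*(-25) - 8 = -550 - 8 = -558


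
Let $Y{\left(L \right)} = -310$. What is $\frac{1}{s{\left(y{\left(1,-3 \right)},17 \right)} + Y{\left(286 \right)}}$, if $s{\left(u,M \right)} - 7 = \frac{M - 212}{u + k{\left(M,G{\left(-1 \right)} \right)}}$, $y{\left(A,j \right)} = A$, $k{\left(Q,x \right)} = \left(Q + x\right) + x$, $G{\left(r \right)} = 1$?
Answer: $- \frac{4}{1251} \approx -0.0031974$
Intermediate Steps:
$k{\left(Q,x \right)} = Q + 2 x$
$s{\left(u,M \right)} = 7 + \frac{-212 + M}{2 + M + u}$ ($s{\left(u,M \right)} = 7 + \frac{M - 212}{u + \left(M + 2 \cdot 1\right)} = 7 + \frac{-212 + M}{u + \left(M + 2\right)} = 7 + \frac{-212 + M}{u + \left(2 + M\right)} = 7 + \frac{-212 + M}{2 + M + u}$)
$\frac{1}{s{\left(y{\left(1,-3 \right)},17 \right)} + Y{\left(286 \right)}} = \frac{1}{\frac{-198 + 7 \cdot 1 + 8 \cdot 17}{2 + 17 + 1} - 310} = \frac{1}{\frac{-198 + 7 + 136}{20} - 310} = \frac{1}{\frac{1}{20} \left(-55\right) - 310} = \frac{1}{- \frac{11}{4} - 310} = \frac{1}{- \frac{1251}{4}} = - \frac{4}{1251}$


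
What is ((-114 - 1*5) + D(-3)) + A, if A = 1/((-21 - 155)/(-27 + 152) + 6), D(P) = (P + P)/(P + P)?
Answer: -67607/574 ≈ -117.78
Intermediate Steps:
D(P) = 1 (D(P) = (2*P)/((2*P)) = (2*P)*(1/(2*P)) = 1)
A = 125/574 (A = 1/(-176/125 + 6) = 1/(574/125) = 125/574 ≈ 0.21777)
((-114 - 1*5) + D(-3)) + A = ((-114 - 1*5) + 1) + 125/574 = ((-114 - 5) + 1) + 125/574 = (-119 + 1) + 125/574 = -118 + 125/574 = -67607/574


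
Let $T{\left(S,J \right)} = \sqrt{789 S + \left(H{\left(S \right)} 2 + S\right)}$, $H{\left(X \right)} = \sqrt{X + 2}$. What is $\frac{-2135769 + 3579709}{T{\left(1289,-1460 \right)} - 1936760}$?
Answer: $- \frac{1443940}{1936760 - \sqrt{1018310 + 2 \sqrt{1291}}} \approx -0.74593$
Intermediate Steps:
$H{\left(X \right)} = \sqrt{2 + X}$
$T{\left(S,J \right)} = \sqrt{2 \sqrt{2 + S} + 790 S}$ ($T{\left(S,J \right)} = \sqrt{789 S + \left(\sqrt{2 + S} 2 + S\right)} = \sqrt{789 S + \left(2 \sqrt{2 + S} + S\right)} = \sqrt{789 S + \left(S + 2 \sqrt{2 + S}\right)} = \sqrt{2 \sqrt{2 + S} + 790 S}$)
$\frac{-2135769 + 3579709}{T{\left(1289,-1460 \right)} - 1936760} = \frac{-2135769 + 3579709}{\sqrt{2 \sqrt{2 + 1289} + 790 \cdot 1289} - 1936760} = \frac{1443940}{\sqrt{2 \sqrt{1291} + 1018310} - 1936760} = \frac{1443940}{\sqrt{1018310 + 2 \sqrt{1291}} - 1936760} = \frac{1443940}{-1936760 + \sqrt{1018310 + 2 \sqrt{1291}}}$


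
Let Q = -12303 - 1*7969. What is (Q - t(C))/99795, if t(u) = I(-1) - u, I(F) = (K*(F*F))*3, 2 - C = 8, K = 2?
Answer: -20284/99795 ≈ -0.20326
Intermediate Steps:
C = -6 (C = 2 - 1*8 = 2 - 8 = -6)
Q = -20272 (Q = -12303 - 7969 = -20272)
I(F) = 6*F² (I(F) = (2*(F*F))*3 = (2*F²)*3 = 6*F²)
t(u) = 6 - u (t(u) = 6*(-1)² - u = 6*1 - u = 6 - u)
(Q - t(C))/99795 = (-20272 - (6 - 1*(-6)))/99795 = (-20272 - (6 + 6))*(1/99795) = (-20272 - 1*12)*(1/99795) = (-20272 - 12)*(1/99795) = -20284*1/99795 = -20284/99795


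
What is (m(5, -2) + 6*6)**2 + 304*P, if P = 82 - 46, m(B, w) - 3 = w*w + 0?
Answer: 12793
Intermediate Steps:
m(B, w) = 3 + w**2 (m(B, w) = 3 + (w*w + 0) = 3 + (w**2 + 0) = 3 + w**2)
P = 36
(m(5, -2) + 6*6)**2 + 304*P = ((3 + (-2)**2) + 6*6)**2 + 304*36 = ((3 + 4) + 36)**2 + 10944 = (7 + 36)**2 + 10944 = 43**2 + 10944 = 1849 + 10944 = 12793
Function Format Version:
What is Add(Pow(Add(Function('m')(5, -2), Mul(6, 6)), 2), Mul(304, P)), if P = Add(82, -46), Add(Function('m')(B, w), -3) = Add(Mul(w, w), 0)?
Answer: 12793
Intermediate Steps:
Function('m')(B, w) = Add(3, Pow(w, 2)) (Function('m')(B, w) = Add(3, Add(Mul(w, w), 0)) = Add(3, Add(Pow(w, 2), 0)) = Add(3, Pow(w, 2)))
P = 36
Add(Pow(Add(Function('m')(5, -2), Mul(6, 6)), 2), Mul(304, P)) = Add(Pow(Add(Add(3, Pow(-2, 2)), Mul(6, 6)), 2), Mul(304, 36)) = Add(Pow(Add(Add(3, 4), 36), 2), 10944) = Add(Pow(Add(7, 36), 2), 10944) = Add(Pow(43, 2), 10944) = Add(1849, 10944) = 12793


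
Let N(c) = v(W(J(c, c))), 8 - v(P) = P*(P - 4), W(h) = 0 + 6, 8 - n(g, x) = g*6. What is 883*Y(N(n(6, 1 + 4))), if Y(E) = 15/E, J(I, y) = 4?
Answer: -13245/4 ≈ -3311.3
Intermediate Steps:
n(g, x) = 8 - 6*g (n(g, x) = 8 - g*6 = 8 - 6*g)
W(h) = 6
v(P) = 8 - P*(-4 + P) (v(P) = 8 - P*(P - 4) = 8 - P*(-4 + P))
N(c) = -4 (N(c) = 8 - 1*6² + 4*6 = 8 - 1*36 + 24 = 8 - 36 + 24 = -4)
883*Y(N(n(6, 1 + 4))) = 883*(15/(-4)) = 883*(15*(-¼)) = 883*(-15/4) = -13245/4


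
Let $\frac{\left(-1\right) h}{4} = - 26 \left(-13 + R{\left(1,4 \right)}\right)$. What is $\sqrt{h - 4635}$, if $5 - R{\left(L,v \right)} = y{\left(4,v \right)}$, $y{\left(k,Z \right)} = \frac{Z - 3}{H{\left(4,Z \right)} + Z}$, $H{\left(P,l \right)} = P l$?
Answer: $\frac{i \sqrt{136805}}{5} \approx 73.974 i$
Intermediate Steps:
$y{\left(k,Z \right)} = \frac{-3 + Z}{5 Z}$ ($y{\left(k,Z \right)} = \frac{Z - 3}{4 Z + Z} = \frac{-3 + Z}{5 Z}$)
$R{\left(L,v \right)} = 5 - \frac{-3 + v}{5 v}$
$h = - \frac{4186}{5}$ ($h = - 4 \left(- 26 \left(-13 + \frac{3 \left(1 + 8 \cdot 4\right)}{5 \cdot 4}\right)\right) = - 4 \left(- 26 \left(-13 + \frac{3}{5} \cdot \frac{1}{4} \left(1 + 32\right)\right)\right) = - 4 \left(- 26 \left(-13 + \frac{3}{5} \cdot \frac{1}{4} \cdot 33\right)\right) = - 4 \left(- 26 \left(-13 + \frac{99}{20}\right)\right) = - 4 \left(\left(-26\right) \left(- \frac{161}{20}\right)\right) = \left(-4\right) \frac{2093}{10} = - \frac{4186}{5} \approx -837.2$)
$\sqrt{h - 4635} = \sqrt{- \frac{4186}{5} - 4635} = \sqrt{- \frac{27361}{5}} = \frac{i \sqrt{136805}}{5}$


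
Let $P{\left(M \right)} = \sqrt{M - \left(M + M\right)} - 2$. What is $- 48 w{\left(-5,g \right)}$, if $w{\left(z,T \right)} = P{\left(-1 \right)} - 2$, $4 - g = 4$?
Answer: $144$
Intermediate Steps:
$P{\left(M \right)} = -2 + \sqrt{- M}$ ($P{\left(M \right)} = \sqrt{M - 2 M} - 2 = \sqrt{- M} - 2 = -2 + \sqrt{- M}$)
$g = 0$ ($g = 4 - 4 = 0$)
$w{\left(z,T \right)} = -3$ ($w{\left(z,T \right)} = \left(-2 + \sqrt{\left(-1\right) \left(-1\right)}\right) - 2 = \left(-2 + \sqrt{1}\right) - 2 = \left(-2 + 1\right) - 2 = -1 - 2 = -3$)
$- 48 w{\left(-5,g \right)} = \left(-48\right) \left(-3\right) = 144$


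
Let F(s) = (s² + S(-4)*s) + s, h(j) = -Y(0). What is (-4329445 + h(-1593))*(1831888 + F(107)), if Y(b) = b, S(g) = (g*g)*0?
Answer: -7981089408580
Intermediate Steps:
S(g) = 0 (S(g) = g²*0 = 0)
h(j) = 0 (h(j) = -1*0 = 0)
F(s) = s + s² (F(s) = (s² + 0*s) + s = (s² + 0) + s = s² + s = s + s²)
(-4329445 + h(-1593))*(1831888 + F(107)) = (-4329445 + 0)*(1831888 + 107*(1 + 107)) = -4329445*(1831888 + 107*108) = -4329445*(1831888 + 11556) = -4329445*1843444 = -7981089408580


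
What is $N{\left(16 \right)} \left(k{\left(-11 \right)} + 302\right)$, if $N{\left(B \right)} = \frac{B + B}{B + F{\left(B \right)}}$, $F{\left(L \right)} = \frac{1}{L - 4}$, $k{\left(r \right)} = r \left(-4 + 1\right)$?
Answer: $\frac{128640}{193} \approx 666.53$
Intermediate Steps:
$k{\left(r \right)} = - 3 r$ ($k{\left(r \right)} = r \left(-3\right) = - 3 r$)
$F{\left(L \right)} = \frac{1}{-4 + L}$
$N{\left(B \right)} = \frac{2 B}{B + \frac{1}{-4 + B}}$ ($N{\left(B \right)} = \frac{B + B}{B + \frac{1}{-4 + B}} = \frac{2 B}{B + \frac{1}{-4 + B}}$)
$N{\left(16 \right)} \left(k{\left(-11 \right)} + 302\right) = 2 \cdot 16 \frac{1}{1 + 16 \left(-4 + 16\right)} \left(-4 + 16\right) \left(\left(-3\right) \left(-11\right) + 302\right) = 2 \cdot 16 \frac{1}{1 + 16 \cdot 12} \cdot 12 \left(33 + 302\right) = 2 \cdot 16 \frac{1}{1 + 192} \cdot 12 \cdot 335 = 2 \cdot 16 \cdot \frac{1}{193} \cdot 12 \cdot 335 = \frac{384}{193} \cdot 335 = \frac{128640}{193}$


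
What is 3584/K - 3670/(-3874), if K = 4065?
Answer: 14401483/7873905 ≈ 1.8290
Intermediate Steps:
3584/K - 3670/(-3874) = 3584/4065 - 3670/(-3874) = 3584*(1/4065) - 3670*(-1/3874) = 3584/4065 + 1835/1937 = 14401483/7873905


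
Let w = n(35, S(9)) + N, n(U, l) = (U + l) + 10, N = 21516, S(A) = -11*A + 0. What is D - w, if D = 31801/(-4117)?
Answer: -88390855/4117 ≈ -21470.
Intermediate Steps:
S(A) = -11*A
n(U, l) = 10 + U + l
D = -31801/4117 (D = 31801*(-1/4117) = -31801/4117 ≈ -7.7243)
w = 21462 (w = (10 + 35 - 11*9) + 21516 = (10 + 35 - 99) + 21516 = -54 + 21516 = 21462)
D - w = -31801/4117 - 1*21462 = -31801/4117 - 21462 = -88390855/4117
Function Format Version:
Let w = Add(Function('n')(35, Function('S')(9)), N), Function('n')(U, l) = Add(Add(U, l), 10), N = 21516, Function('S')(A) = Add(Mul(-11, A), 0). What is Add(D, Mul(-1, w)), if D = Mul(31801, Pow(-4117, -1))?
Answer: Rational(-88390855, 4117) ≈ -21470.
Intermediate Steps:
Function('S')(A) = Mul(-11, A)
Function('n')(U, l) = Add(10, U, l)
D = Rational(-31801, 4117) (D = Mul(31801, Rational(-1, 4117)) = Rational(-31801, 4117) ≈ -7.7243)
w = 21462 (w = Add(Add(10, 35, Mul(-11, 9)), 21516) = Add(Add(10, 35, -99), 21516) = Add(-54, 21516) = 21462)
Add(D, Mul(-1, w)) = Add(Rational(-31801, 4117), Mul(-1, 21462)) = Add(Rational(-31801, 4117), -21462) = Rational(-88390855, 4117)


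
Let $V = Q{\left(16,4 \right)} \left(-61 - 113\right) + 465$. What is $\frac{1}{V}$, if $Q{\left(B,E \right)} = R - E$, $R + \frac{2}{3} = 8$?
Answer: $- \frac{1}{115} \approx -0.0086956$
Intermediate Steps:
$R = \frac{22}{3}$ ($R = - \frac{2}{3} + 8 = \frac{22}{3} \approx 7.3333$)
$Q{\left(B,E \right)} = \frac{22}{3} - E$
$V = -115$ ($V = \left(\frac{22}{3} - 4\right) \left(-61 - 113\right) + 465 = \frac{10}{3} \left(-174\right) + 465 = -580 + 465 = -115$)
$\frac{1}{V} = \frac{1}{-115} = - \frac{1}{115}$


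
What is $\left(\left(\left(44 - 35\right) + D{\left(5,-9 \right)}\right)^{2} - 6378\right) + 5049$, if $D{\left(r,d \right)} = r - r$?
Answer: $-1248$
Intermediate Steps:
$D{\left(r,d \right)} = 0$
$\left(\left(\left(44 - 35\right) + D{\left(5,-9 \right)}\right)^{2} - 6378\right) + 5049 = \left(\left(\left(44 - 35\right) + 0\right)^{2} - 6378\right) + 5049 = \left(\left(9 + 0\right)^{2} - 6378\right) + 5049 = \left(9^{2} - 6378\right) + 5049 = \left(81 - 6378\right) + 5049 = -6297 + 5049 = -1248$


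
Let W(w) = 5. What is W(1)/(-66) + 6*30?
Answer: 11875/66 ≈ 179.92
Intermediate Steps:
W(1)/(-66) + 6*30 = 5/(-66) + 6*30 = 5*(-1/66) + 180 = -5/66 + 180 = 11875/66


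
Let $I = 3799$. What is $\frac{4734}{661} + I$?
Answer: $\frac{2515873}{661} \approx 3806.2$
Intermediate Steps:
$\frac{4734}{661} + I = \frac{4734}{661} + 3799 = \frac{2515873}{661}$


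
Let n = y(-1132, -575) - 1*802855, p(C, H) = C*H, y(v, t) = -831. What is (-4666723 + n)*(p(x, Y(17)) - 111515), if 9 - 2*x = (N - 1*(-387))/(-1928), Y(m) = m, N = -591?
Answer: 587672805950629/964 ≈ 6.0962e+11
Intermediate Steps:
x = 4287/964 (x = 9/2 - (-591 - 1*(-387))/(2*(-1928)) = 9/2 - (-591 + 387)*(-1)/(2*1928) = 9/2 - (-102)*(-1)/1928 = 9/2 - ½*51/482 = 9/2 - 51/964 = 4287/964 ≈ 4.4471)
n = -803686 (n = -831 - 1*802855 = -831 - 802855 = -803686)
(-4666723 + n)*(p(x, Y(17)) - 111515) = (-4666723 - 803686)*((4287/964)*17 - 111515) = -5470409*(72879/964 - 111515) = -5470409*(-107427581/964) = 587672805950629/964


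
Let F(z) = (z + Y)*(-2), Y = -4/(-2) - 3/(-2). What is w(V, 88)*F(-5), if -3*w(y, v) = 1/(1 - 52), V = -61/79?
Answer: 1/51 ≈ 0.019608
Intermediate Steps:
V = -61/79 (V = -61*1/79 = -61/79 ≈ -0.77215)
Y = 7/2 (Y = -4*(-½) - 3*(-½) = 2 + 3/2 = 7/2 ≈ 3.5000)
F(z) = -7 - 2*z (F(z) = (z + 7/2)*(-2) = (7/2 + z)*(-2) = -7 - 2*z)
w(y, v) = 1/153 (w(y, v) = -1/(3*(1 - 52)) = -⅓/(-51) = -⅓*(-1/51) = 1/153)
w(V, 88)*F(-5) = (-7 - 2*(-5))/153 = (-7 + 10)/153 = (1/153)*3 = 1/51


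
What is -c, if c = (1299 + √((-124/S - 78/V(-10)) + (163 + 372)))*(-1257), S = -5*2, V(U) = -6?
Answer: 1632843 + 1257*√14010/5 ≈ 1.6626e+6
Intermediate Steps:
S = -10
c = -1632843 - 1257*√14010/5 (c = (1299 + √((-124/(-10) - 78/(-6)) + (163 + 372)))*(-1257) = (1299 + √((-124*(-⅒) - 78*(-⅙)) + 535))*(-1257) = (1299 + √((62/5 + 13) + 535))*(-1257) = (1299 + √(127/5 + 535))*(-1257) = (1299 + √(2802/5))*(-1257) = (1299 + √14010/5)*(-1257) = -1632843 - 1257*√14010/5 ≈ -1.6626e+6)
-c = -(-1632843 - 1257*√14010/5) = 1632843 + 1257*√14010/5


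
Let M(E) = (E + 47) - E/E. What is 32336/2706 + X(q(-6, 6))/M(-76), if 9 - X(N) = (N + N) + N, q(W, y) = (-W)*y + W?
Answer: 198211/13530 ≈ 14.650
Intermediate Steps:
q(W, y) = W - W*y (q(W, y) = -W*y + W = W - W*y)
X(N) = 9 - 3*N (X(N) = 9 - ((N + N) + N) = 9 - (2*N + N) = 9 - 3*N)
M(E) = 46 + E (M(E) = (47 + E) - 1*1 = (47 + E) - 1 = 46 + E)
32336/2706 + X(q(-6, 6))/M(-76) = 32336/2706 + (9 - (-18)*(1 - 1*6))/(46 - 76) = 32336*(1/2706) + (9 - (-18)*(1 - 6))/(-30) = 16168/1353 + (9 - (-18)*(-5))*(-1/30) = 16168/1353 + (9 - 3*30)*(-1/30) = 16168/1353 + (9 - 90)*(-1/30) = 16168/1353 - 81*(-1/30) = 16168/1353 + 27/10 = 198211/13530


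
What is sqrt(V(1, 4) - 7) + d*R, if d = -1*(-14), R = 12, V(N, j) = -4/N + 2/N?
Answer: 168 + 3*I ≈ 168.0 + 3.0*I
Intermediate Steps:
V(N, j) = -2/N
d = 14
sqrt(V(1, 4) - 7) + d*R = sqrt(-2/1 - 7) + 14*12 = sqrt(-2*1 - 7) + 168 = sqrt(-2 - 7) + 168 = sqrt(-9) + 168 = 3*I + 168 = 168 + 3*I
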